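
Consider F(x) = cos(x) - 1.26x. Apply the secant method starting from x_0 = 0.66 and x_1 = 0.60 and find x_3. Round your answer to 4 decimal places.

0.6377

F(0.66) = -0.041608, F(0.60) = 0.069336
x_2 = 0.600000 − 0.069336·(0.600000 − 0.660000) / (0.069336 − (-0.041608)) = 0.600000 − (-0.004160)/(0.110943) = 0.637498
F(0.637498) = 0.000340
x_3 = 0.637498 − 0.000340·(0.637498 − 0.600000) / (0.000340 − 0.069336) = 0.637498 − (0.000013)/(-0.068995) = 0.637683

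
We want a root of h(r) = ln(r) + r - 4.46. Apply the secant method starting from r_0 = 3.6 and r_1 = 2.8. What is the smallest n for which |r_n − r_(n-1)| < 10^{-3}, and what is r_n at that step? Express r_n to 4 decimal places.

h(3.6) = 0.420934, h(2.8) = -0.630381
r_2 = 2.800000 − (-0.630381)·(-0.800000)/(-1.051314) = 3.279689;  |Δ| = 0.479689
h(3.279689) = 0.007438
r_3 = 3.279689 − 0.007438·(0.479689)/(0.637819) = 3.274095;  |Δ| = 0.005594
h(3.274095) = 0.000137
r_4 = 3.274095 − 0.000137·(-0.005594)/(-0.007301) = 3.273990;  |Δ| = 0.000105
|r_4 − r_3| = 0.000105 < 10^{-3}

n = 4, r_n = 3.2740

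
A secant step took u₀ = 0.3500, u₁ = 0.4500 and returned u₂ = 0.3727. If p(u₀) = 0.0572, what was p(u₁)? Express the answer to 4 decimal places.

The secant line through (0.3500, 0.0572) and (0.4500, p(u₁)) crosses zero at u₂ = 0.3727.
So (0.3500, 0.0572), (0.4500, p(u₁)), (0.3727, 0) are collinear:
p(u₁) = 0.0572 · (0.4500 − 0.3727) / (0.3500 − 0.3727) = 0.0572 · (0.077300)/(-0.022700) = -0.194782

-0.1948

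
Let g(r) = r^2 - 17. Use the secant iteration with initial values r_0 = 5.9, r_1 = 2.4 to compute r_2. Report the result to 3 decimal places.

g(5.9) = 17.81000, g(2.4) = -11.24000
r_2 = 2.40000 − (-11.24000)·(2.40000 − 5.90000) / (-11.24000 − 17.81000) = 2.40000 − (39.34000)/(-29.05000) = 3.75422

3.754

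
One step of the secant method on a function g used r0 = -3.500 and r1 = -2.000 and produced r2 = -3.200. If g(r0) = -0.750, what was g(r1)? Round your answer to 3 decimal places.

The secant line through (-3.500, -0.750) and (-2.000, g(r1)) crosses zero at r2 = -3.200.
So (-3.500, -0.750), (-2.000, g(r1)), (-3.200, 0) are collinear:
g(r1) = -0.750 · (-2.000 − (-3.200)) / (-3.500 − (-3.200)) = -0.750 · (1.20000)/(-0.30000) = 3.00000

3.000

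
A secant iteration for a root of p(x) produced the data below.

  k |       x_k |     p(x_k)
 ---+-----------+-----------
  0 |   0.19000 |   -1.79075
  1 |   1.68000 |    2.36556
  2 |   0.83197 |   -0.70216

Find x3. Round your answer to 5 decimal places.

x3 = 0.83197 − (-0.70216)·(0.83197 − 1.68000) / (-0.70216 − 2.36556)
   = 0.83197 − (0.5954527)/(-3.0677200) = 1.0260727

1.02607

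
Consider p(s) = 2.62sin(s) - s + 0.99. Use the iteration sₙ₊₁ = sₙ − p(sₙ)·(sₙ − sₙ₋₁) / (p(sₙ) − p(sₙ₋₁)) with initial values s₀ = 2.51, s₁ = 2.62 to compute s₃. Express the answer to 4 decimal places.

p(2.51) = 0.026929, p(2.62) = -0.324554
s₂ = 2.620000 − (-0.324554)·(2.620000 − 2.510000) / (-0.324554 − 0.026929) = 2.620000 − (-0.035701)/(-0.351484) = 2.518428
p(2.518428) = 0.000626
s₃ = 2.518428 − 0.000626·(2.518428 − 2.620000) / (0.000626 − (-0.324554)) = 2.518428 − (-0.000064)/(0.325180) = 2.518623

2.5186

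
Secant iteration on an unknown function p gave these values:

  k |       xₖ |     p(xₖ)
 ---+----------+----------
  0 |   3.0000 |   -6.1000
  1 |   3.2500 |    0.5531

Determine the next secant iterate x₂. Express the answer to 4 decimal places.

3.2292

x₂ = 3.2500 − 0.5531·(3.2500 − 3.0000) / (0.5531 − (-6.1000))
   = 3.2500 − (0.138275)/(6.653100) = 3.229216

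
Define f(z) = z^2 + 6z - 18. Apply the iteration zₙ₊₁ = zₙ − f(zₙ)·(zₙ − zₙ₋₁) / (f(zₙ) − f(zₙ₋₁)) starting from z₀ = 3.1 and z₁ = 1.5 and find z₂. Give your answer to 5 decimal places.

2.13679

f(3.1) = 10.2100000, f(1.5) = -6.7500000
z₂ = 1.5000000 − (-6.7500000)·(1.5000000 − 3.1000000) / (-6.7500000 − 10.2100000) = 1.5000000 − (10.8000000)/(-16.9600000) = 2.1367925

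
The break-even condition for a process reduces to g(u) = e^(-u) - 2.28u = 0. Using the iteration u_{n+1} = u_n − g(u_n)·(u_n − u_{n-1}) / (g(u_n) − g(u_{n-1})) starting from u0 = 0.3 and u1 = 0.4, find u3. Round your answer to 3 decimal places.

g(0.3) = 0.05682, g(0.4) = -0.24168
u2 = 0.40000 − (-0.24168)·(0.40000 − 0.30000) / (-0.24168 − 0.05682) = 0.40000 − (-0.02417)/(-0.29850) = 0.31903
g(0.31903) = -0.00055
u3 = 0.31903 − (-0.00055)·(0.31903 − 0.40000) / (-0.00055 − (-0.24168)) = 0.31903 − (0.00004)/(0.24113) = 0.31885

0.319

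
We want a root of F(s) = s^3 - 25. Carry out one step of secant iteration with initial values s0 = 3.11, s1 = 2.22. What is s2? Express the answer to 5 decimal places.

2.87376

F(3.11) = 5.0802310, F(2.22) = -14.0589520
s2 = 2.2200000 − (-14.0589520)·(2.2200000 − 3.1100000) / (-14.0589520 − 5.0802310) = 2.2200000 − (12.5124673)/(-19.1391830) = 2.8737618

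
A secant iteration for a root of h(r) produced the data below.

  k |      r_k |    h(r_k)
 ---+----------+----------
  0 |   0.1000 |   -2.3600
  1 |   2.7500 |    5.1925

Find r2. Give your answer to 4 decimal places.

r2 = 2.7500 − 5.1925·(2.7500 − 0.1000) / (5.1925 − (-2.3600))
   = 2.7500 − (13.760125)/(7.552500) = 0.928070

0.9281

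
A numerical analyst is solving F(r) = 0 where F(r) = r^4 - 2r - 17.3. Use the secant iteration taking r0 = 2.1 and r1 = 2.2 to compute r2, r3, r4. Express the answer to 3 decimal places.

2.154, 2.156, 2.156

F(2.1) = -2.05190, F(2.2) = 1.72560
r2 = 2.20000 − 1.72560·(2.20000 − 2.10000) / (1.72560 − (-2.05190)) = 2.20000 − (0.17256)/(3.77750) = 2.15432
F(2.15432) = -0.06892
r3 = 2.15432 − (-0.06892)·(2.15432 − 2.20000) / (-0.06892 − 1.72560) = 2.15432 − (0.00315)/(-1.79452) = 2.15607
F(2.15607) = -0.00218
r4 = 2.15607 − (-0.00218)·(2.15607 − 2.15432) / (-0.00218 − (-0.06892)) = 2.15607 − (0.00000)/(0.06674) = 2.15613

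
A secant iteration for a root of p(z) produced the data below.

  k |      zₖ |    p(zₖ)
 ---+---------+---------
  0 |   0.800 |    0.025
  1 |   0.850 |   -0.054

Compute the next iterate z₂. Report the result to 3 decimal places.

z₂ = 0.850 − (-0.054)·(0.850 − 0.800) / (-0.054 − 0.025)
   = 0.850 − (-0.00270)/(-0.07900) = 0.81582

0.816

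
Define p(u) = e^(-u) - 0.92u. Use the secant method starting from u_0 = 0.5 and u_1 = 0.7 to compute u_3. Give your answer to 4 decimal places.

0.5978

p(0.5) = 0.146531, p(0.7) = -0.147415
u_2 = 0.700000 − (-0.147415)·(0.700000 − 0.500000) / (-0.147415 − 0.146531) = 0.700000 − (-0.029483)/(-0.293945) = 0.599699
p(0.599699) = -0.002747
u_3 = 0.599699 − (-0.002747)·(0.599699 − 0.700000) / (-0.002747 − (-0.147415)) = 0.599699 − (0.000275)/(0.144668) = 0.597795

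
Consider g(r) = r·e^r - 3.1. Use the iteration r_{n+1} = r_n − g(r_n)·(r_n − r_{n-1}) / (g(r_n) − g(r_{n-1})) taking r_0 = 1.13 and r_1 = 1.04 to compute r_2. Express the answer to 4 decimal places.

1.0655

g(1.13) = 0.398092, g(1.04) = -0.157614
r_2 = 1.040000 − (-0.157614)·(1.040000 − 1.130000) / (-0.157614 − 0.398092) = 1.040000 − (0.014185)/(-0.555706) = 1.065527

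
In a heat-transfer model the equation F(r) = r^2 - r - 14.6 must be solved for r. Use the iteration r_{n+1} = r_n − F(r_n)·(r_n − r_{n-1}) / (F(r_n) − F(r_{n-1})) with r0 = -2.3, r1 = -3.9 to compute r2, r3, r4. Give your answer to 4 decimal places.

F(-2.3) = -7.010000, F(-3.9) = 4.510000
r2 = -3.900000 − 4.510000·(-3.900000 − (-2.300000)) / (4.510000 − (-7.010000)) = -3.900000 − (-7.216000)/(11.520000) = -3.273611
F(-3.273611) = -0.609859
r3 = -3.273611 − (-0.609859)·(-3.273611 − (-3.900000)) / (-0.609859 − 4.510000) = -3.273611 − (-0.382009)/(-5.119859) = -3.348224
F(-3.348224) = -0.041170
r4 = -3.348224 − (-0.041170)·(-3.348224 − (-3.273611)) / (-0.041170 − (-0.609859)) = -3.348224 − (0.003072)/(0.568689) = -3.353626

-3.2736, -3.3482, -3.3536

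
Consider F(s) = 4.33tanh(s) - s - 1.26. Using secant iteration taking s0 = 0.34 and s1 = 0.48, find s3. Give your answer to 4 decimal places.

0.4054

F(0.34) = -0.182023, F(0.48) = 0.192235
s2 = 0.480000 − 0.192235·(0.480000 − 0.340000) / (0.192235 − (-0.182023)) = 0.480000 − (0.026913)/(0.374258) = 0.408090
F(0.408090) = 0.006969
s3 = 0.408090 − 0.006969·(0.408090 − 0.480000) / (0.006969 − 0.192235) = 0.408090 − (-0.000501)/(-0.185266) = 0.405385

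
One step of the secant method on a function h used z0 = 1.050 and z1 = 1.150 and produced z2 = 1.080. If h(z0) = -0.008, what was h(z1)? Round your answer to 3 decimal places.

0.019

The secant line through (1.050, -0.008) and (1.150, h(z1)) crosses zero at z2 = 1.080.
So (1.050, -0.008), (1.150, h(z1)), (1.080, 0) are collinear:
h(z1) = -0.008 · (1.150 − 1.080) / (1.050 − 1.080) = -0.008 · (0.07000)/(-0.03000) = 0.01867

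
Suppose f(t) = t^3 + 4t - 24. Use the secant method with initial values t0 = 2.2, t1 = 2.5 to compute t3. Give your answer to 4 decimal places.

f(2.2) = -4.552000, f(2.5) = 1.625000
t2 = 2.500000 − 1.625000·(2.500000 − 2.200000) / (1.625000 − (-4.552000)) = 2.500000 − (0.487500)/(6.177000) = 2.421078
f(2.421078) = -0.124248
t3 = 2.421078 − (-0.124248)·(2.421078 − 2.500000) / (-0.124248 − 1.625000) = 2.421078 − (0.009806)/(-1.749248) = 2.426684

2.4267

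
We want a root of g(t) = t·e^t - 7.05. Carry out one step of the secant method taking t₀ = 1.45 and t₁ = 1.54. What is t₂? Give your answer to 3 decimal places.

g(1.45) = -0.86848, g(1.54) = 0.13347
t₂ = 1.54000 − 0.13347·(1.54000 − 1.45000) / (0.13347 − (-0.86848)) = 1.54000 − (0.01201)/(1.00195) = 1.52801

1.528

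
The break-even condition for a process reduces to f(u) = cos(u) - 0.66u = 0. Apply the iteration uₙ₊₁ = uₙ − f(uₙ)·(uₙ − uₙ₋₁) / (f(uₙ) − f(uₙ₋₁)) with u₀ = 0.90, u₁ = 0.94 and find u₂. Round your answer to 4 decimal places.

0.9190

f(0.90) = 0.027610, f(0.94) = -0.030612
u₂ = 0.940000 − (-0.030612)·(0.940000 − 0.900000) / (-0.030612 − 0.027610) = 0.940000 − (-0.001224)/(-0.058222) = 0.918969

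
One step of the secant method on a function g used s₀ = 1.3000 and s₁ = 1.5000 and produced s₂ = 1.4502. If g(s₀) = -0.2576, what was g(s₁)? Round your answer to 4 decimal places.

The secant line through (1.3000, -0.2576) and (1.5000, g(s₁)) crosses zero at s₂ = 1.4502.
So (1.3000, -0.2576), (1.5000, g(s₁)), (1.4502, 0) are collinear:
g(s₁) = -0.2576 · (1.5000 − 1.4502) / (1.3000 − 1.4502) = -0.2576 · (0.049800)/(-0.150200) = 0.085409

0.0854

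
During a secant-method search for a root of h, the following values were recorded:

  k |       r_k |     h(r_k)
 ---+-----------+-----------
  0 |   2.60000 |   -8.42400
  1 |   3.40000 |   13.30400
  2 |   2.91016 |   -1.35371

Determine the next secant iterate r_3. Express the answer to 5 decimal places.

r_3 = 2.91016 − (-1.35371)·(2.91016 − 3.40000) / (-1.35371 − 13.30400)
   = 2.91016 − (0.6631013)/(-14.6577100) = 2.9553991

2.95540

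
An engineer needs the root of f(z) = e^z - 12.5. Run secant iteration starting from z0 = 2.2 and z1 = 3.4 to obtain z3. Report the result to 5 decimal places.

2.47764

f(2.2) = -3.4749865, f(3.4) = 17.4641000
z2 = 3.4000000 − 17.4641000·(3.4000000 − 2.2000000) / (17.4641000 − (-3.4749865)) = 3.4000000 − (20.9569201)/(20.9390865) = 2.3991483
f(2.3991483) = -1.4862079
z3 = 2.3991483 − (-1.4862079)·(2.3991483 − 3.4000000) / (-1.4862079 − 17.4641000) = 2.3991483 − (1.4874737)/(-18.9503079) = 2.4776417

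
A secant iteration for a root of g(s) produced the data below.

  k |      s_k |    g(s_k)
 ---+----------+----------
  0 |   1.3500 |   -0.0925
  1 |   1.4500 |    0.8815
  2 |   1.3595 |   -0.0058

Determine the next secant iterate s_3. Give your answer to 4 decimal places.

s_3 = 1.3595 − (-0.0058)·(1.3595 − 1.4500) / (-0.0058 − 0.8815)
   = 1.3595 − (0.000525)/(-0.887300) = 1.360092

1.3601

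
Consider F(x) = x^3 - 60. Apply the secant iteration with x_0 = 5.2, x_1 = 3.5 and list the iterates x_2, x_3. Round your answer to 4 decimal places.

F(5.2) = 80.608000, F(3.5) = -17.125000
x_2 = 3.500000 − (-17.125000)·(3.500000 − 5.200000) / (-17.125000 − 80.608000) = 3.500000 − (29.112500)/(-97.733000) = 3.797878
F(3.797878) = -5.219878
x_3 = 3.797878 − (-5.219878)·(3.797878 − 3.500000) / (-5.219878 − (-17.125000)) = 3.797878 − (-1.554886)/(11.905122) = 3.928484

3.7979, 3.9285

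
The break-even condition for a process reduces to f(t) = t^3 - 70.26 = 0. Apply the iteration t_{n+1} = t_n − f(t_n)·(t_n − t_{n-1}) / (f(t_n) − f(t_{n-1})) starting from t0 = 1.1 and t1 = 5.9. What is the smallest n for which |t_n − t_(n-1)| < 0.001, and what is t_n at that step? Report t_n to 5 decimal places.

f(1.1) = -68.9290000, f(5.9) = 135.1190000
t2 = 5.9000000 − 135.1190000·(4.8000000)/(204.0480000) = 2.7214773;  |Δ| = 3.1785227
f(2.7214773) = -50.1035452
t3 = 2.7214773 − (-50.1035452)·(-3.1785227)/(-185.2225452) = 3.5812822;  |Δ| = 0.8598049
f(3.5812822) = -24.3279700
t4 = 3.5812822 − (-24.3279700)·(0.8598049)/(25.7755752) = 4.3927989;  |Δ| = 0.8115166
f(4.3927989) = 14.5064422
t5 = 4.3927989 − 14.5064422·(0.8115166)/(38.8344122) = 4.0896600;  |Δ| = 0.3031389
f(4.0896600) = -1.8591318
t6 = 4.0896600 − (-1.8591318)·(-0.3031389)/(-16.3655740) = 4.1240966;  |Δ| = 0.0344366
f(4.1240966) = -0.1166509
t7 = 4.1240966 − (-0.1166509)·(0.0344366)/(1.7424809) = 4.1264020;  |Δ| = 0.0023054
f(4.1264020) = 0.0010453
t8 = 4.1264020 − 0.0010453·(0.0023054)/(0.1176962) = 4.1263815;  |Δ| = 0.0000205
|t8 − t7| = 0.0000205 < 0.001

n = 8, t_n = 4.12638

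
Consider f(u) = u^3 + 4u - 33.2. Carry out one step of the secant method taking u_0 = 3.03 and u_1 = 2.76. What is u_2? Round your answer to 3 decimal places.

f(3.03) = 6.73813, f(2.76) = -1.13542
u_2 = 2.76000 − (-1.13542)·(2.76000 − 3.03000) / (-1.13542 − 6.73813) = 2.76000 − (0.30656)/(-7.87355) = 2.79894

2.799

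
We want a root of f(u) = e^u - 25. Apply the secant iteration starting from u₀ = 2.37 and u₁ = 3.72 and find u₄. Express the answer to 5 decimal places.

f(2.37) = -14.3026077, f(3.72) = 16.2643941
u₂ = 3.7200000 − 16.2643941·(3.7200000 − 2.3700000) / (16.2643941 − (-14.3026077)) = 3.7200000 − (21.9569320)/(30.5670018) = 3.0016786
f(3.0016786) = -4.8807195
u₃ = 3.0016786 − (-4.8807195)·(3.0016786 − 3.7200000) / (-4.8807195 − 16.2643941) = 3.0016786 − (3.5059254)/(-21.1451136) = 3.1674817
f(3.1674817) = -1.2523950
u₄ = 3.1674817 − (-1.2523950)·(3.1674817 − 3.0016786) / (-1.2523950 − (-4.8807195)) = 3.1674817 − (-0.2076510)/(3.6283245) = 3.2247122

3.22471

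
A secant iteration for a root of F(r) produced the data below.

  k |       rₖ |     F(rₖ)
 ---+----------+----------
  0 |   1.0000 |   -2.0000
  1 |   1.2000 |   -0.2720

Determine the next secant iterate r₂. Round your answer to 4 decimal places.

r₂ = 1.2000 − (-0.2720)·(1.2000 − 1.0000) / (-0.2720 − (-2.0000))
   = 1.2000 − (-0.054400)/(1.728000) = 1.231481

1.2315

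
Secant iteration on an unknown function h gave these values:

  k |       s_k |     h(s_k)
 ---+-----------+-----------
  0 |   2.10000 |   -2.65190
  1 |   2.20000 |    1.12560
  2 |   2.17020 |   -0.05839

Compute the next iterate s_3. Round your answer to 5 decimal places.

s_3 = 2.17020 − (-0.05839)·(2.17020 − 2.20000) / (-0.05839 − 1.12560)
   = 2.17020 − (0.0017400)/(-1.1839900) = 2.1716696

2.17167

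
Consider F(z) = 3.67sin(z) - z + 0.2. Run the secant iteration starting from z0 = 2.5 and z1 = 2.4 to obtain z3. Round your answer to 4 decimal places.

2.4735

F(2.5) = -0.103607, F(2.4) = 0.278950
z2 = 2.400000 − 0.278950·(2.400000 − 2.500000) / (0.278950 − (-0.103607)) = 2.400000 − (-0.027895)/(0.382557) = 2.472917
F(2.472917) = 0.002289
z3 = 2.472917 − 0.002289·(2.472917 − 2.400000) / (0.002289 − 0.278950) = 2.472917 − (0.000167)/(-0.276661) = 2.473521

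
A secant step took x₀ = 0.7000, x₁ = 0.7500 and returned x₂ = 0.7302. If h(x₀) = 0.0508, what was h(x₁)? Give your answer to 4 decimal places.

-0.0333

The secant line through (0.7000, 0.0508) and (0.7500, h(x₁)) crosses zero at x₂ = 0.7302.
So (0.7000, 0.0508), (0.7500, h(x₁)), (0.7302, 0) are collinear:
h(x₁) = 0.0508 · (0.7500 − 0.7302) / (0.7000 − 0.7302) = 0.0508 · (0.019800)/(-0.030200) = -0.033306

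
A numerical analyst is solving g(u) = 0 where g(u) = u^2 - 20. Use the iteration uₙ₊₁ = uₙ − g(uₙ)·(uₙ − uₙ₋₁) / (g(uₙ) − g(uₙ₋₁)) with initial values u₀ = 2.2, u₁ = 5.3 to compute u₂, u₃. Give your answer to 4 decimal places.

4.2213, 4.4503

g(2.2) = -15.160000, g(5.3) = 8.090000
u₂ = 5.300000 − 8.090000·(5.300000 − 2.200000) / (8.090000 − (-15.160000)) = 5.300000 − (25.079000)/(23.250000) = 4.221333
g(4.221333) = -2.180345
u₃ = 4.221333 − (-2.180345)·(4.221333 − 5.300000) / (-2.180345 − 8.090000) = 4.221333 − (2.351865)/(-10.270345) = 4.450329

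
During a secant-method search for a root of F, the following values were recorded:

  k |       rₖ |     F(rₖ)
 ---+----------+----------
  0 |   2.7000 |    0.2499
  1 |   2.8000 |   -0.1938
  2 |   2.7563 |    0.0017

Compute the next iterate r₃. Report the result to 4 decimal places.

2.7567

r₃ = 2.7563 − 0.0017·(2.7563 − 2.8000) / (0.0017 − (-0.1938))
   = 2.7563 − (-0.000074)/(0.195500) = 2.756680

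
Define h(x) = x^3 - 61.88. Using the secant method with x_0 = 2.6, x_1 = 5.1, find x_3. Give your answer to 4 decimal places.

3.8556

h(2.6) = -44.304000, h(5.1) = 70.771000
x_2 = 5.100000 − 70.771000·(5.100000 − 2.600000) / (70.771000 − (-44.304000)) = 5.100000 − (176.927500)/(115.075000) = 3.562503
h(3.562503) = -16.666762
x_3 = 3.562503 − (-16.666762)·(3.562503 − 5.100000) / (-16.666762 − 70.771000) = 3.562503 − (25.625101)/(-87.437762) = 3.855569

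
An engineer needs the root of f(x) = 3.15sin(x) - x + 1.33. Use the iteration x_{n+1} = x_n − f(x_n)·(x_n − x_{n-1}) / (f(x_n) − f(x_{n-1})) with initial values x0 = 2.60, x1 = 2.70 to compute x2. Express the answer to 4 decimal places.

2.6937

f(2.60) = 0.353829, f(2.70) = -0.023753
x2 = 2.700000 − (-0.023753)·(2.700000 − 2.600000) / (-0.023753 − 0.353829) = 2.700000 − (-0.002375)/(-0.377583) = 2.693709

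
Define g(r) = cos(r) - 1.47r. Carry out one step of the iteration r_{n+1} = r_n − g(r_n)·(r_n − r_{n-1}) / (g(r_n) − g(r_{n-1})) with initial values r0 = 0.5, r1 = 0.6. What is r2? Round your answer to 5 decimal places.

0.57156

g(0.5) = 0.1425826, g(0.6) = -0.0566644
r2 = 0.6000000 − (-0.0566644)·(0.6000000 − 0.5000000) / (-0.0566644 − 0.1425826) = 0.6000000 − (-0.0056664)/(-0.1992469) = 0.5715607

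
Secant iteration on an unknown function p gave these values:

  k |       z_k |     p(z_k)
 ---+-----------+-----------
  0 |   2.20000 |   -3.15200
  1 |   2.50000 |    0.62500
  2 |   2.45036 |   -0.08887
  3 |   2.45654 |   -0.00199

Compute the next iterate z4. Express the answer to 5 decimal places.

2.45668

z4 = 2.45654 − (-0.00199)·(2.45654 − 2.45036) / (-0.00199 − (-0.08887))
   = 2.45654 − (-0.0000123)/(0.0868800) = 2.4566816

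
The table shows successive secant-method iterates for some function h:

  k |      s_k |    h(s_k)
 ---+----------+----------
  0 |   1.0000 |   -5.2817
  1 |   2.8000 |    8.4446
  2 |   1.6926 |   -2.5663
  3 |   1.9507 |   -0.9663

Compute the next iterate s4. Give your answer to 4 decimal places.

2.1066

s4 = 1.9507 − (-0.9663)·(1.9507 − 1.6926) / (-0.9663 − (-2.5663))
   = 1.9507 − (-0.249402)/(1.600000) = 2.106576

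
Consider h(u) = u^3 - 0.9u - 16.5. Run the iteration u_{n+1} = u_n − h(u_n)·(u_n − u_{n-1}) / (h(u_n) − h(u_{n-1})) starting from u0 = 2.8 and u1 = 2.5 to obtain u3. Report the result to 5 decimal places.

h(2.8) = 2.9320000, h(2.5) = -3.1250000
u2 = 2.5000000 − (-3.1250000)·(2.5000000 − 2.8000000) / (-3.1250000 − 2.9320000) = 2.5000000 − (0.9375000)/(-6.0570000) = 2.6547796
h(2.6547796) = -0.1788008
u3 = 2.6547796 − (-0.1788008)·(2.6547796 − 2.5000000) / (-0.1788008 − (-3.1250000)) = 2.6547796 − (-0.0276747)/(2.9461992) = 2.6641730

2.66417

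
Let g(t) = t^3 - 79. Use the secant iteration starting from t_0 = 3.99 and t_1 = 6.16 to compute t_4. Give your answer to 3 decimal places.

4.292

g(3.99) = -15.47880, g(6.16) = 154.74490
t_2 = 6.16000 − 154.74490·(6.16000 − 3.99000) / (154.74490 − (-15.47880)) = 6.16000 − (335.79642)/(170.22370) = 4.18732
g(4.18732) = -5.58086
t_3 = 4.18732 − (-5.58086)·(4.18732 − 6.16000) / (-5.58086 − 154.74490) = 4.18732 − (11.00924)/(-160.32576) = 4.25599
g(4.25599) = -1.90930
t_4 = 4.25599 − (-1.90930)·(4.25599 − 4.18732) / (-1.90930 − (-5.58086)) = 4.25599 − (-0.13111)/(3.67156) = 4.29170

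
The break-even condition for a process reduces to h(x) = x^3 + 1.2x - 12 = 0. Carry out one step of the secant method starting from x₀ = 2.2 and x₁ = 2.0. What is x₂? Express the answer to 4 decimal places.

h(2.2) = 1.288000, h(2.0) = -1.600000
x₂ = 2.000000 − (-1.600000)·(2.000000 − 2.200000) / (-1.600000 − 1.288000) = 2.000000 − (0.320000)/(-2.888000) = 2.110803

2.1108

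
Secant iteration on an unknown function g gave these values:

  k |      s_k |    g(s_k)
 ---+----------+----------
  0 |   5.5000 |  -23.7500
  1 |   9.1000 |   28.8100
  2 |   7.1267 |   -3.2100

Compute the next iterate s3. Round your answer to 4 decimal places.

s3 = 7.1267 − (-3.2100)·(7.1267 − 9.1000) / (-3.2100 − 28.8100)
   = 7.1267 − (6.334293)/(-32.020000) = 7.324523

7.3245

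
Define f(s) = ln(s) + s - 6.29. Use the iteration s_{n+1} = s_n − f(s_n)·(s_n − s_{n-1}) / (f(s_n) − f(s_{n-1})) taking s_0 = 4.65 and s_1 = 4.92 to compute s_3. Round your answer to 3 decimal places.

f(4.65) = -0.10313, f(4.92) = 0.22331
s_2 = 4.92000 − 0.22331·(4.92000 − 4.65000) / (0.22331 − (-0.10313)) = 4.92000 − (0.06029)/(0.32644) = 4.73530
f(4.73530) = 0.00035
s_3 = 4.73530 − 0.00035·(4.73530 − 4.92000) / (0.00035 − 0.22331) = 4.73530 − (-0.00006)/(-0.22296) = 4.73501

4.735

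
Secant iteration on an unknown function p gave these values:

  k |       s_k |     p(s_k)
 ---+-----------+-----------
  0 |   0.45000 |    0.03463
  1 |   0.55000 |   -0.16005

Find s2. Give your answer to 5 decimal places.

0.46779

s2 = 0.55000 − (-0.16005)·(0.55000 − 0.45000) / (-0.16005 − 0.03463)
   = 0.55000 − (-0.0160050)/(-0.1946800) = 0.4677882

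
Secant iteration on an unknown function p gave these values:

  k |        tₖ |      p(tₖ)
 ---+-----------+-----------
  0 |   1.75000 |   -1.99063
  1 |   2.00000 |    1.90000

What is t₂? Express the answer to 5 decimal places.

1.87791

t₂ = 2.00000 − 1.90000·(2.00000 − 1.75000) / (1.90000 − (-1.99063))
   = 2.00000 − (0.4750000)/(3.8906300) = 1.8779118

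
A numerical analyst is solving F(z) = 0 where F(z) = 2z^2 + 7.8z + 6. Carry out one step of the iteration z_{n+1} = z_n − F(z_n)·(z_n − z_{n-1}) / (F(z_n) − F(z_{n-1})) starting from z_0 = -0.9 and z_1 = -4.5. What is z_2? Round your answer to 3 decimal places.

F(-0.9) = 0.60000, F(-4.5) = 11.40000
z_2 = -4.50000 − 11.40000·(-4.50000 − (-0.90000)) / (11.40000 − 0.60000) = -4.50000 − (-41.04000)/(10.80000) = -0.70000

-0.700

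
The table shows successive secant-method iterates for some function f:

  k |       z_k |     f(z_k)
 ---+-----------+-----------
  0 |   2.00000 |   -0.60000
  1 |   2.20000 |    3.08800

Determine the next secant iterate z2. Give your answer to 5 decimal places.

2.03254

z2 = 2.20000 − 3.08800·(2.20000 − 2.00000) / (3.08800 − (-0.60000))
   = 2.20000 − (0.6176000)/(3.6880000) = 2.0325380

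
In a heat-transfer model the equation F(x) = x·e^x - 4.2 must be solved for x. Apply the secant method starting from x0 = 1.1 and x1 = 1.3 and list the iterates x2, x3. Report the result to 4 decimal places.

F(1.1) = -0.895417, F(1.3) = 0.570086
x2 = 1.300000 − 0.570086·(1.300000 − 1.100000) / (0.570086 − (-0.895417)) = 1.300000 − (0.114017)/(1.465503) = 1.222199
F(1.222199) = -0.051067
x3 = 1.222199 − (-0.051067)·(1.222199 − 1.300000) / (-0.051067 − 0.570086) = 1.222199 − (0.003973)/(-0.621152) = 1.228596

1.2222, 1.2286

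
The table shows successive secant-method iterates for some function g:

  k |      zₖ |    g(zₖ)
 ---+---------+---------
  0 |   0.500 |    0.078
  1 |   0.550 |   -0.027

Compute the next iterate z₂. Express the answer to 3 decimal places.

0.537

z₂ = 0.550 − (-0.027)·(0.550 − 0.500) / (-0.027 − 0.078)
   = 0.550 − (-0.00135)/(-0.10500) = 0.53714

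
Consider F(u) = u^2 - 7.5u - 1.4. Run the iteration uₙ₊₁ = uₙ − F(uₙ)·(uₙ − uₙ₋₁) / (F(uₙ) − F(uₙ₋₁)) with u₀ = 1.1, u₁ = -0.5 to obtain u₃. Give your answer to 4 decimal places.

F(1.1) = -8.440000, F(-0.5) = 2.600000
u₂ = -0.500000 − 2.600000·(-0.500000 − 1.100000) / (2.600000 − (-8.440000)) = -0.500000 − (-4.160000)/(11.040000) = -0.123188
F(-0.123188) = -0.460912
u₃ = -0.123188 − (-0.460912)·(-0.123188 − (-0.500000)) / (-0.460912 − 2.600000) = -0.123188 − (-0.173677)/(-3.060912) = -0.179929

-0.1799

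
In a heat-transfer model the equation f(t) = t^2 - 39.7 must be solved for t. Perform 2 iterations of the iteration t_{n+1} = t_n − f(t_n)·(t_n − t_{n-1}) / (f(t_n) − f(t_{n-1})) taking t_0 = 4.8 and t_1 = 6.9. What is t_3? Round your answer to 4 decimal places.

6.2973

f(4.8) = -16.660000, f(6.9) = 7.910000
t_2 = 6.900000 − 7.910000·(6.900000 − 4.800000) / (7.910000 − (-16.660000)) = 6.900000 − (16.611000)/(24.570000) = 6.223932
f(6.223932) = -0.962675
t_3 = 6.223932 − (-0.962675)·(6.223932 − 6.900000) / (-0.962675 − 7.910000) = 6.223932 − (0.650834)/(-8.872675) = 6.297284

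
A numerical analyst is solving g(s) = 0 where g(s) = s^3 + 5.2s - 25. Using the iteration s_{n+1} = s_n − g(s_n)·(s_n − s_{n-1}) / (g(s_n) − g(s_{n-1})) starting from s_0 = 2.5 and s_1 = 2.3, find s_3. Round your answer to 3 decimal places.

g(2.5) = 3.62500, g(2.3) = -0.87300
s_2 = 2.30000 − (-0.87300)·(2.30000 − 2.50000) / (-0.87300 − 3.62500) = 2.30000 − (0.17460)/(-4.49800) = 2.33882
g(2.33882) = -0.04467
s_3 = 2.33882 − (-0.04467)·(2.33882 − 2.30000) / (-0.04467 − (-0.87300)) = 2.33882 − (-0.00173)/(0.82833) = 2.34091

2.341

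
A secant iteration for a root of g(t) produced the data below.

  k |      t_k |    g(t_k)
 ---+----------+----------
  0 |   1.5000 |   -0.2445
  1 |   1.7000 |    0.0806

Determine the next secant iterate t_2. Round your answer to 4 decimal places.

t_2 = 1.7000 − 0.0806·(1.7000 − 1.5000) / (0.0806 − (-0.2445))
   = 1.7000 − (0.016120)/(0.325100) = 1.650415

1.6504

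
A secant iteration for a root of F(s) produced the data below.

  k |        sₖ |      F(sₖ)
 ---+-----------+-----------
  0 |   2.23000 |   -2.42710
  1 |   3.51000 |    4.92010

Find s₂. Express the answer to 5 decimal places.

s₂ = 3.51000 − 4.92010·(3.51000 − 2.23000) / (4.92010 − (-2.42710))
   = 3.51000 − (6.2977280)/(7.3472000) = 2.6528397

2.65284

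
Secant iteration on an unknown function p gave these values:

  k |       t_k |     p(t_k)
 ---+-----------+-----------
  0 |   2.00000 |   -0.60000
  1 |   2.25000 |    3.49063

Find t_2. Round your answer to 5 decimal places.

2.03667

t_2 = 2.25000 − 3.49063·(2.25000 − 2.00000) / (3.49063 − (-0.60000))
   = 2.25000 − (0.8726575)/(4.0906300) = 2.0366692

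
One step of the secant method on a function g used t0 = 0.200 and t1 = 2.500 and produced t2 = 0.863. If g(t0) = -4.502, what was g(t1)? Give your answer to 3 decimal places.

The secant line through (0.200, -4.502) and (2.500, g(t1)) crosses zero at t2 = 0.863.
So (0.200, -4.502), (2.500, g(t1)), (0.863, 0) are collinear:
g(t1) = -4.502 · (2.500 − 0.863) / (0.200 − 0.863) = -4.502 · (1.63700)/(-0.66300) = 11.11580

11.116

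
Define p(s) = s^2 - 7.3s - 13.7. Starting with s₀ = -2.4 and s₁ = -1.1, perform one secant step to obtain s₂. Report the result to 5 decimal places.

p(-2.4) = 9.5800000, p(-1.1) = -4.4600000
s₂ = -1.1000000 − (-4.4600000)·(-1.1000000 − (-2.4000000)) / (-4.4600000 − 9.5800000) = -1.1000000 − (-5.7980000)/(-14.0400000) = -1.5129630

-1.51296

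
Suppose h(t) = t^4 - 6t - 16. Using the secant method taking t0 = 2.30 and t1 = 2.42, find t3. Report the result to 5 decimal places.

2.34115

h(2.30) = -1.8159000, h(2.42) = 3.7774210
t2 = 2.4200000 − 3.7774210·(2.4200000 − 2.3000000) / (3.7774210 − (-1.8159000)) = 2.4200000 − (0.4532905)/(5.5933210) = 2.3389586
h(2.3389586) = -0.1048937
t3 = 2.3389586 − (-0.1048937)·(2.3389586 − 2.4200000) / (-0.1048937 − 3.7774210) = 2.3389586 − (0.0085007)/(-3.8823146) = 2.3411482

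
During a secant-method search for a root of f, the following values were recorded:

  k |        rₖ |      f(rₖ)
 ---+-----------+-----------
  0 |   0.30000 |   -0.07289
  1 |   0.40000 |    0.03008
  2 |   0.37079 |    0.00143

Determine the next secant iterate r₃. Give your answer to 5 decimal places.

r₃ = 0.37079 − 0.00143·(0.37079 − 0.40000) / (0.00143 − 0.03008)
   = 0.37079 − (-0.0000418)/(-0.0286500) = 0.3693320

0.36933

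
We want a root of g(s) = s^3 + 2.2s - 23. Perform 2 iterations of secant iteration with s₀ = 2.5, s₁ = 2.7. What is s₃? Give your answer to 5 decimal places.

2.58664

g(2.5) = -1.8750000, g(2.7) = 2.6230000
s₂ = 2.7000000 − 2.6230000·(2.7000000 − 2.5000000) / (2.6230000 − (-1.8750000)) = 2.7000000 − (0.5246000)/(4.4980000) = 2.5833704
g(2.5833704) = -0.0756813
s₃ = 2.5833704 − (-0.0756813)·(2.5833704 − 2.7000000) / (-0.0756813 − 2.6230000) = 2.5833704 − (0.0088267)/(-2.6986813) = 2.5866411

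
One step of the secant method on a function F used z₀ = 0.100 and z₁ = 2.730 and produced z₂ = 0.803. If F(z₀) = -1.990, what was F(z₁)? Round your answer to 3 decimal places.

5.455

The secant line through (0.100, -1.990) and (2.730, F(z₁)) crosses zero at z₂ = 0.803.
So (0.100, -1.990), (2.730, F(z₁)), (0.803, 0) are collinear:
F(z₁) = -1.990 · (2.730 − 0.803) / (0.100 − 0.803) = -1.990 · (1.92700)/(-0.70300) = 5.45481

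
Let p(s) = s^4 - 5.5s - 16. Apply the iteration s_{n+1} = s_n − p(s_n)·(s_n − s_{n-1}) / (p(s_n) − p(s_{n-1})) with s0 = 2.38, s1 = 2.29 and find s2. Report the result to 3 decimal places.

2.314

p(2.38) = 2.99543, p(2.29) = -1.09442
s2 = 2.29000 − (-1.09442)·(2.29000 − 2.38000) / (-1.09442 − 2.99543) = 2.29000 − (0.09850)/(-4.08984) = 2.31408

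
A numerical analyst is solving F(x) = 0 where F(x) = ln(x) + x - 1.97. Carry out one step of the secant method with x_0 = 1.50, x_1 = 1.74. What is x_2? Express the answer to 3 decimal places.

1.540

F(1.50) = -0.06453, F(1.74) = 0.32389
x_2 = 1.74000 − 0.32389·(1.74000 − 1.50000) / (0.32389 − (-0.06453)) = 1.74000 − (0.07773)/(0.38842) = 1.53988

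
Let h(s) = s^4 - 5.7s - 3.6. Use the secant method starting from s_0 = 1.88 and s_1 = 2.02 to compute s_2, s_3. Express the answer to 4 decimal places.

1.9560, 1.9603

h(1.88) = -1.824017, h(2.02) = 1.535664
s_2 = 2.020000 − 1.535664·(2.020000 − 1.880000) / (1.535664 − (-1.824017)) = 2.020000 − (0.214993)/(3.359681) = 1.956008
h(1.956008) = -0.111222
s_3 = 1.956008 − (-0.111222)·(1.956008 − 2.020000) / (-0.111222 − 1.535664) = 1.956008 − (0.007117)/(-1.646886) = 1.960330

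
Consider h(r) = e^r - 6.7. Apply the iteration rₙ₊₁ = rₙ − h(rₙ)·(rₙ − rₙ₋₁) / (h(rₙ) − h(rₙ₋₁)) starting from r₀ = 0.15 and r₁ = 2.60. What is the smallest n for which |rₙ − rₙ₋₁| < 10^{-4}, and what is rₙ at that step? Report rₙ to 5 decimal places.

n = 8, rₙ = 1.90211

h(0.15) = -5.5381658, h(2.60) = 6.7637380
r₂ = 2.6000000 − 6.7637380·(2.4500000)/(12.3019038) = 1.2529599;  |Δ| = 1.3470401
h(1.2529599) = -3.1993108
r₃ = 1.2529599 − (-3.1993108)·(-1.3470401)/(-9.9630488) = 1.6855182;  |Δ| = 0.4325584
h(1.6855182) = -1.3047539
r₄ = 1.6855182 − (-1.3047539)·(0.4325584)/(1.8945569) = 1.9834149;  |Δ| = 0.2978967
h(1.9834149) = 0.5675184
r₅ = 1.9834149 − 0.5675184·(0.2978967)/(1.8722722) = 1.8931172;  |Δ| = 0.0902977
h(1.8931172) = -0.0599652
r₆ = 1.8931172 − (-0.0599652)·(-0.0902977)/(-0.6274836) = 1.9017465;  |Δ| = 0.0086293
h(1.9017465) = -0.0024187
r₇ = 1.9017465 − (-0.0024187)·(0.0086293)/(0.0575465) = 1.9021092;  |Δ| = 0.0003627
h(1.9021092) = 0.0000109
r₈ = 1.9021092 − 0.0000109·(0.0003627)/(0.0024296) = 1.9021075;  |Δ| = 0.0000016
|r₈ − r₇| = 0.0000016 < 10^{-4}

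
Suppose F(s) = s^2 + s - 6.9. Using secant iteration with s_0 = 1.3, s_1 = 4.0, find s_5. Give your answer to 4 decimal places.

F(1.3) = -3.910000, F(4.0) = 13.100000
s_2 = 4.000000 − 13.100000·(4.000000 − 1.300000) / (13.100000 − (-3.910000)) = 4.000000 − (35.370000)/(17.010000) = 1.920635
F(1.920635) = -1.290527
s_3 = 1.920635 − (-1.290527)·(1.920635 − 4.000000) / (-1.290527 − 13.100000) = 1.920635 − (2.683476)/(-14.390527) = 2.107110
F(2.107110) = -0.352977
s_4 = 2.107110 − (-0.352977)·(2.107110 − 1.920635) / (-0.352977 − (-1.290527)) = 2.107110 − (-0.065821)/(0.937550) = 2.177316
F(2.177316) = 0.018020
s_5 = 2.177316 − 0.018020·(2.177316 − 2.107110) / (0.018020 − (-0.352977)) = 2.177316 − (0.001265)/(0.370997) = 2.173906

2.1739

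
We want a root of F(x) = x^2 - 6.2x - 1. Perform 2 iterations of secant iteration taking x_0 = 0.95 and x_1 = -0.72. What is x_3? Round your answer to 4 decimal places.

-0.1489

F(0.95) = -5.987500, F(-0.72) = 3.982400
x_2 = -0.720000 − 3.982400·(-0.720000 − 0.950000) / (3.982400 − (-5.987500)) = -0.720000 − (-6.650608)/(9.969900) = -0.052931
F(-0.052931) = -0.669024
x_3 = -0.052931 − (-0.669024)·(-0.052931 − (-0.720000)) / (-0.669024 − 3.982400) = -0.052931 − (-0.446285)/(-4.651424) = -0.148877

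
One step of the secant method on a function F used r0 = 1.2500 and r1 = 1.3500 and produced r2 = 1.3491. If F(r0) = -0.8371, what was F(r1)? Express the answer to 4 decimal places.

0.0076

The secant line through (1.2500, -0.8371) and (1.3500, F(r1)) crosses zero at r2 = 1.3491.
So (1.2500, -0.8371), (1.3500, F(r1)), (1.3491, 0) are collinear:
F(r1) = -0.8371 · (1.3500 − 1.3491) / (1.2500 − 1.3491) = -0.8371 · (0.000900)/(-0.099100) = 0.007602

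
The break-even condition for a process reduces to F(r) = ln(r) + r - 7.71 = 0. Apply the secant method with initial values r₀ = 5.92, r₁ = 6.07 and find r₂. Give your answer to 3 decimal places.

F(5.92) = -0.01166, F(6.07) = 0.16336
r₂ = 6.07000 − 0.16336·(6.07000 − 5.92000) / (0.16336 − (-0.01166)) = 6.07000 − (0.02450)/(0.17502) = 5.93000

5.930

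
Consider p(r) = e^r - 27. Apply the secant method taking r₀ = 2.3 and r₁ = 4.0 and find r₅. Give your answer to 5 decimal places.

3.29463

p(2.3) = -17.0258175, p(4.0) = 27.5981500
r₂ = 4.0000000 − 27.5981500·(4.0000000 − 2.3000000) / (27.5981500 − (-17.0258175)) = 4.0000000 − (46.9168551)/(44.6239676) = 2.9486176
p(2.9486176) = -7.9204405
r₃ = 2.9486176 − (-7.9204405)·(2.9486176 − 4.0000000) / (-7.9204405 − 27.5981500) = 2.9486176 − (8.3274119)/(-35.5185905) = 3.1830698
p(3.1830698) = -2.8793147
r₄ = 3.1830698 − (-2.8793147)·(3.1830698 − 2.9486176) / (-2.8793147 − (-7.9204405)) = 3.1830698 − (-0.6750617)/(5.0411258) = 3.3169807
p(3.3169807) = 0.5769611
r₅ = 3.3169807 − 0.5769611·(3.3169807 − 3.1830698) / (0.5769611 − (-2.8793147)) = 3.3169807 − (0.0772614)/(3.4562757) = 3.2946267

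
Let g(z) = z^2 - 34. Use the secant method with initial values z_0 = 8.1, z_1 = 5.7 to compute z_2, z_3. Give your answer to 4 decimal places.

5.8094, 5.8312

g(8.1) = 31.610000, g(5.7) = -1.510000
z_2 = 5.700000 − (-1.510000)·(5.700000 − 8.100000) / (-1.510000 − 31.610000) = 5.700000 − (3.624000)/(-33.120000) = 5.809420
g(5.809420) = -0.250636
z_3 = 5.809420 − (-0.250636)·(5.809420 − 5.700000) / (-0.250636 − (-1.510000)) = 5.809420 − (-0.027425)/(1.259364) = 5.831197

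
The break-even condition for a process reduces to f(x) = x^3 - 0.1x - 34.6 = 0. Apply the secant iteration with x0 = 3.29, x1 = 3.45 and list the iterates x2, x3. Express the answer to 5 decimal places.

3.26992, 3.26885

f(3.29) = 0.6822890, f(3.45) = 6.1186250
x2 = 3.4500000 − 6.1186250·(3.4500000 − 3.2900000) / (6.1186250 − 0.6822890) = 3.4500000 − (0.9789800)/(5.4363360) = 3.2699192
f(3.2699192) = 0.0361976
x3 = 3.2699192 − 0.0361976·(3.2699192 − 3.4500000) / (0.0361976 − 6.1186250) = 3.2699192 − (-0.0065185)/(-6.0824274) = 3.2688475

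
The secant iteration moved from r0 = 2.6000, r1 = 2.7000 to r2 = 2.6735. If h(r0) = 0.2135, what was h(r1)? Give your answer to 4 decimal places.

-0.0770

The secant line through (2.6000, 0.2135) and (2.7000, h(r1)) crosses zero at r2 = 2.6735.
So (2.6000, 0.2135), (2.7000, h(r1)), (2.6735, 0) are collinear:
h(r1) = 0.2135 · (2.7000 − 2.6735) / (2.6000 − 2.6735) = 0.2135 · (0.026500)/(-0.073500) = -0.076976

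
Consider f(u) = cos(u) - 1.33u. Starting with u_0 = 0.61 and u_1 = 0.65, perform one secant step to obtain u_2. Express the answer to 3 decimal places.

f(0.61) = 0.00835, f(0.65) = -0.06842
u_2 = 0.65000 − (-0.06842)·(0.65000 − 0.61000) / (-0.06842 − 0.00835) = 0.65000 − (-0.00274)/(-0.07676) = 0.61435

0.614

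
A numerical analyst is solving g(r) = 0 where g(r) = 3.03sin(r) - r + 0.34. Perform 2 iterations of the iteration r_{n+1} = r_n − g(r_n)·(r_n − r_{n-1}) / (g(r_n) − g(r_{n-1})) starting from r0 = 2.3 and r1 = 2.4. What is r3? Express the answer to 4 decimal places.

g(2.3) = 0.299487, g(2.4) = -0.013347
r2 = 2.400000 − (-0.013347)·(2.400000 − 2.300000) / (-0.013347 − 0.299487) = 2.400000 − (-0.001335)/(-0.312833) = 2.395734
g(2.395734) = 0.000433
r3 = 2.395734 − 0.000433·(2.395734 − 2.400000) / (0.000433 − (-0.013347)) = 2.395734 − (-0.000002)/(0.013780) = 2.395868

2.3959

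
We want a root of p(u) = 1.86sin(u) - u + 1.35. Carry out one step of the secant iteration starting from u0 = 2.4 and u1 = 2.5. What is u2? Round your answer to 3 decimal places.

2.485

p(2.4) = 0.20636, p(2.5) = -0.03684
u2 = 2.50000 − (-0.03684)·(2.50000 − 2.40000) / (-0.03684 − 0.20636) = 2.50000 − (-0.00368)/(-0.24320) = 2.48485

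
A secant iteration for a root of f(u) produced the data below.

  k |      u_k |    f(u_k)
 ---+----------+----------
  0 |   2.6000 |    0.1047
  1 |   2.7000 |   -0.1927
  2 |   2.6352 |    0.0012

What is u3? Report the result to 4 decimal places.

u3 = 2.6352 − 0.0012·(2.6352 − 2.7000) / (0.0012 − (-0.1927))
   = 2.6352 − (-0.000078)/(0.193900) = 2.635601

2.6356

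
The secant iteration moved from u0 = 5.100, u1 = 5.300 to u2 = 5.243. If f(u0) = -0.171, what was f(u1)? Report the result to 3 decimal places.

0.068

The secant line through (5.100, -0.171) and (5.300, f(u1)) crosses zero at u2 = 5.243.
So (5.100, -0.171), (5.300, f(u1)), (5.243, 0) are collinear:
f(u1) = -0.171 · (5.300 − 5.243) / (5.100 − 5.243) = -0.171 · (0.05700)/(-0.14300) = 0.06816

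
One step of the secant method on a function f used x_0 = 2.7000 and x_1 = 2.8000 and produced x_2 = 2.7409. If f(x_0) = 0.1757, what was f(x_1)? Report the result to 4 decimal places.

-0.2539

The secant line through (2.7000, 0.1757) and (2.8000, f(x_1)) crosses zero at x_2 = 2.7409.
So (2.7000, 0.1757), (2.8000, f(x_1)), (2.7409, 0) are collinear:
f(x_1) = 0.1757 · (2.8000 − 2.7409) / (2.7000 − 2.7409) = 0.1757 · (0.059100)/(-0.040900) = -0.253884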